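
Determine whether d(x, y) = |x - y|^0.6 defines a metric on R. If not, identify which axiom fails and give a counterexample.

Yes. With 0 < p = 0.6 ≤ 1, d(x,y) = |x-y|^0.6 is a metric on R. Non-negativity and symmetry are immediate; |x-y|^0.6 = 0 ⟺ |x-y| = 0 ⟺ x = y. For the triangle inequality, the function t ↦ t^0.6 is subadditive on [0,∞) when p ≤ 1, so |x-z|^0.6 ≤ (|x-y| + |y-z|)^0.6 ≤ |x-y|^0.6 + |y-z|^0.6.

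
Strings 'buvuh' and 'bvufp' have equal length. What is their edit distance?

Let D[i][j] be the edit distance between the first i characters of 'buvuh' and the first j characters of 'bvufp', with D[i][0] = i, D[0][j] = j, and D[i][j] = D[i-1][j-1] if the characters match, else 1 + min(D[i-1][j], D[i][j-1], D[i-1][j-1]). Filling the table (rows: prefixes of 'buvuh', columns: prefixes of 'bvufp'):
     ε  b  v  u  f  p
  ε  0  1  2  3  4  5
  b  1  0  1  2  3  4
  u  2  1  1  1  2  3
  v  3  2  1  2  2  3
  u  4  3  2  1  2  3
  h  5  4  3  2  2  3
The bottom-right entry gives D[5][5] = 3, so no sequence of fewer than 3 edits works. Backtracking through the table gives one optimal edit sequence (3 edits):
  buvuh → bvuh (del u @2)
  bvuh → bvufh (ins f @4)
  bvufh → bvufp (sub h→p @5)
Edit distance = 3.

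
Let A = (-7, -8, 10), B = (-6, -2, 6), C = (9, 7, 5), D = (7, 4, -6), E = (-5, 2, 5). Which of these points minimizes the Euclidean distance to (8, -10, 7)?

Distances: d(A) ≈ 15.4272, d(B) ≈ 16.1555, d(C) ≈ 17.1464, d(D) ≈ 19.1311, d(E) ≈ 17.8045. Nearest: A = (-7, -8, 10) with distance 15.4272.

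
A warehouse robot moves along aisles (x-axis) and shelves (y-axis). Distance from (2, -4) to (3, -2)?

Σ|x_i - y_i| = |2 - 3| + |-4 - (-2)| = 1 + 2 = 3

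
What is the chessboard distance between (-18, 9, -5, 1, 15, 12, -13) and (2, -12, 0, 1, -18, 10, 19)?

max(|x_i - y_i|) = max(|-18 - 2|, |9 - (-12)|, |-5 - 0|, |1 - 1|, |15 - (-18)|, |12 - 10|, |-13 - 19|) = max(20, 21, 5, 0, 33, 2, 32) = 33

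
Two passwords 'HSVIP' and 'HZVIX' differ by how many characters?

Differing positions: 2, 5. Hamming distance = 2.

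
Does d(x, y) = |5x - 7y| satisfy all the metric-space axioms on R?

No. d fails symmetry: d(7, 3) = |5·7 - 7·3| = |14| = 14, but d(3, 7) = |5·3 - 7·7| = |-34| = 34. Since 14 ≠ 34, d(x,y) ≠ d(y,x) in general.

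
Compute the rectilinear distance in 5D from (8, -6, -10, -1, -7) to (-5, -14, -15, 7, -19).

Σ|x_i - y_i| = |8 - (-5)| + |-6 - (-14)| + |-10 - (-15)| + |-1 - 7| + |-7 - (-19)| = 13 + 8 + 5 + 8 + 12 = 46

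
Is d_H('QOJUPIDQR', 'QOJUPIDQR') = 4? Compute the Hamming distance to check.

Differing positions: none. Hamming distance = 0, so the claim that d_H = 4 is false.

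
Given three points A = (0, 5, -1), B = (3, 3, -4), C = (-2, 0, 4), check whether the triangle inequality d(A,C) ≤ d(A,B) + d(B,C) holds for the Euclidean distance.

d(A,B) = √(3² + 2² + 3²) = √22 ≈ 4.6904, d(B,C) = √(5² + 3² + 8²) = √98 ≈ 9.8995, d(A,C) = √(2² + 5² + 5²) = √54 ≈ 7.3485.
d(A,C) ≈ 7.3485 ≤ 4.6904 + 9.8995 = 14.5899. Triangle inequality is satisfied.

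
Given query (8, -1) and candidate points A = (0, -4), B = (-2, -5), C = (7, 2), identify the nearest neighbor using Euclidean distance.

Distances: d(A) ≈ 8.544, d(B) ≈ 10.7703, d(C) ≈ 3.1623. Nearest: C = (7, 2) with distance 3.1623.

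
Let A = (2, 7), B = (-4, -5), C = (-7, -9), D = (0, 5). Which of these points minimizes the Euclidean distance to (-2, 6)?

Distances: d(A) ≈ 4.1231, d(B) ≈ 11.1803, d(C) ≈ 15.8114, d(D) ≈ 2.2361. Nearest: D = (0, 5) with distance 2.2361.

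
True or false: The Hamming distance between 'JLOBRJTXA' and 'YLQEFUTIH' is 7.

Differing positions: 1, 3, 4, 5, 6, 8, 9. Hamming distance = 7, so the claim is true.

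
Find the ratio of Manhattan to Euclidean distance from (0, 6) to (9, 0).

L1 = |0 - 9| + |6 - 0| = 9 + 6 = 15
L2 = √(9² + 6²) = √117 ≈ 10.8167
L1 ≥ L2 always (equality iff movement is along one axis); L1 > L2 here.
Ratio L1/L2 = 15/√117 ≈ 1.3868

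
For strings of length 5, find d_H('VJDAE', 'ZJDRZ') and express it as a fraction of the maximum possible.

Differing positions: 1, 4, 5. Hamming distance = 3. The maximum possible Hamming distance for length-5 strings is 5, so d_H/5 = 3/5 = 0.6.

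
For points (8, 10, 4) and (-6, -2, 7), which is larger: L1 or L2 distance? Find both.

L1 = |8 - (-6)| + |10 - (-2)| + |4 - 7| = 14 + 12 + 3 = 29
L2 = √(14² + 12² + 3²) = √349 ≈ 18.6815
L1 ≥ L2 always (equality iff movement is along one axis); L1 > L2 here.
Ratio L1/L2 = 29/√349 ≈ 1.5523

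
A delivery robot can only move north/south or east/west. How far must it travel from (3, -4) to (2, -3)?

Σ|x_i - y_i| = |3 - 2| + |-4 - (-3)| = 1 + 1 = 2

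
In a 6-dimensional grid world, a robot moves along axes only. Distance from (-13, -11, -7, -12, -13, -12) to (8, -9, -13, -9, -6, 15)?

Σ|x_i - y_i| = |-13 - 8| + |-11 - (-9)| + |-7 - (-13)| + |-12 - (-9)| + |-13 - (-6)| + |-12 - 15| = 21 + 2 + 6 + 3 + 7 + 27 = 66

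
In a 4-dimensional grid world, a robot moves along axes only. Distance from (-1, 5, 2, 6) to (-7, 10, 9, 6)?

Σ|x_i - y_i| = |-1 - (-7)| + |5 - 10| + |2 - 9| + |6 - 6| = 6 + 5 + 7 + 0 = 18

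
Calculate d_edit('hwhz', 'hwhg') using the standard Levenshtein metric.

Let D[i][j] be the edit distance between the first i characters of 'hwhz' and the first j characters of 'hwhg', with D[i][0] = i, D[0][j] = j, and D[i][j] = D[i-1][j-1] if the characters match, else 1 + min(D[i-1][j], D[i][j-1], D[i-1][j-1]). Filling the table (rows: prefixes of 'hwhz', columns: prefixes of 'hwhg'):
     ε  h  w  h  g
  ε  0  1  2  3  4
  h  1  0  1  2  3
  w  2  1  0  1  2
  h  3  2  1  0  1
  z  4  3  2  1  1
The bottom-right entry gives D[4][4] = 1, so no sequence of fewer than 1 edit works. Backtracking through the table gives one optimal edit sequence (1 edit):
  hwhz → hwhg (sub z→g @4)
Edit distance = 1.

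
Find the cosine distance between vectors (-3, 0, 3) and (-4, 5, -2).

With u = (-3, 0, 3), v = (-4, 5, -2):
u·v = (-3)·(-4) + 0·5 + 3·(-2) = 12 + 0 + (-6) = 6.
|u| = √((-3)² + 0² + 3²) = √18, |v| = √((-4)² + 5² + (-2)²) = √45, so |u||v| = √(18·45) = √810.
cos θ = (u·v)/(|u||v|) = 6/√810 ≈ 0.2108
Cosine distance = 1 - cos θ ≈ 1 - 0.2108 = 0.7892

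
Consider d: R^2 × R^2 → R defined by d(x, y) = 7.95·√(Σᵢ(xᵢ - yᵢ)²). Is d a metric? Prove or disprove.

Yes. The L2 (Euclidean) norm induces a metric on R^2, and multiplying a metric by a positive constant 7.95 > 0 preserves all four axioms: non-negativity (7.95·||x-y|| ≥ 0), identity (7.95·||x-y|| = 0 ⟺ ||x-y|| = 0 ⟺ x = y), symmetry (||x-y|| = ||y-x||), and the triangle inequality (7.95·||x-z|| ≤ 7.95·||x-y|| + 7.95·||y-z||). So d is a metric.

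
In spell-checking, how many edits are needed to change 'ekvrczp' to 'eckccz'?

Let D[i][j] be the edit distance between the first i characters of 'ekvrczp' and the first j characters of 'eckccz', with D[i][0] = i, D[0][j] = j, and D[i][j] = D[i-1][j-1] if the characters match, else 1 + min(D[i-1][j], D[i][j-1], D[i-1][j-1]). Filling the table (rows: prefixes of 'ekvrczp', columns: prefixes of 'eckccz'):
     ε  e  c  k  c  c  z
  ε  0  1  2  3  4  5  6
  e  1  0  1  2  3  4  5
  k  2  1  1  1  2  3  4
  v  3  2  2  2  2  3  4
  r  4  3  3  3  3  3  4
  c  5  4  3  4  3  3  4
  z  6  5  4  4  4  4  3
  p  7  6  5  5  5  5  4
The bottom-right entry gives D[7][6] = 4, so no sequence of fewer than 4 edits works. Backtracking through the table gives one optimal edit sequence (4 edits):
  ekvrczp → ecvrczp (sub k→c @2)
  ecvrczp → eckrczp (sub v→k @3)
  eckrczp → eckcczp (sub r→c @4)
  eckcczp → eckccz (del p @7)
Edit distance = 4.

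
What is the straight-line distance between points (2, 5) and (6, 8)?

√(Σ(x_i - y_i)²) = √((2 - 6)² + (5 - 8)²)
= √((-4)² + (-3)²) = √(16 + 9) = √25 = 5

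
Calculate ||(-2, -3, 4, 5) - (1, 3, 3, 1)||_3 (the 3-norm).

(Σ|x_i - y_i|^3)^(1/3) = (|-2 - 1|^3 + |-3 - 3|^3 + |4 - 3|^3 + |5 - 1|^3)^(1/3)
= (3^3 + 6^3 + 1^3 + 4^3)^(1/3) = (27 + 216 + 1 + 64)^(1/3) = (308)^(1/3) ≈ 6.7533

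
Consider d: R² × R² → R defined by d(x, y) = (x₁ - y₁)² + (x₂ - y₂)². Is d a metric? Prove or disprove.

No. The squared Euclidean distance fails the triangle inequality. Counterexample: x = (0, 0), y = (3, 5), z = (6, 10). d(x,z) = 6² + 10² = 136, but d(x,y) + d(y,z) = (3² + 5²) + (3² + 5²) = 34 + 34 = 68. Since 136 > 68, the triangle inequality is violated. (Note: √d, the ordinary Euclidean distance, IS a metric.)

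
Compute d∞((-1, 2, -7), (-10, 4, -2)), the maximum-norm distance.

max(|x_i - y_i|) = max(|-1 - (-10)|, |2 - 4|, |-7 - (-2)|) = max(9, 2, 5) = 9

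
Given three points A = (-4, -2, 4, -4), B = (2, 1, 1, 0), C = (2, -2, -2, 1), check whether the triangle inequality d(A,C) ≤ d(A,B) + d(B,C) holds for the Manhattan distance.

d(A,B) = 6 + 3 + 3 + 4 = 16, d(B,C) = 0 + 3 + 3 + 1 = 7, d(A,C) = 6 + 0 + 6 + 5 = 17.
d(A,C) = 17 ≤ 16 + 7 = 23. Triangle inequality is satisfied.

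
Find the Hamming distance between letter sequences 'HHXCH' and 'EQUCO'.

Differing positions: 1, 2, 3, 5. Hamming distance = 4.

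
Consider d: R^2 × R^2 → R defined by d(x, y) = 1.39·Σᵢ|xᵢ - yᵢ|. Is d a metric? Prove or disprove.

Yes. The L1 (Manhattan) norm induces a metric on R^2, and multiplying a metric by a positive constant 1.39 > 0 preserves all four axioms: non-negativity (1.39·||x-y|| ≥ 0), identity (1.39·||x-y|| = 0 ⟺ ||x-y|| = 0 ⟺ x = y), symmetry (||x-y|| = ||y-x||), and the triangle inequality (1.39·||x-z|| ≤ 1.39·||x-y|| + 1.39·||y-z||). So d is a metric.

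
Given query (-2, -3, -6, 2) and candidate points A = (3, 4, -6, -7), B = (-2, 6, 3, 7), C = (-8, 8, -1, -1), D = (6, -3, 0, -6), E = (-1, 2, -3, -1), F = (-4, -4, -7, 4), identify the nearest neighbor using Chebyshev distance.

Distances: d(A) = 9, d(B) = 9, d(C) = 11, d(D) = 8, d(E) = 5, d(F) = 2. Nearest: F = (-4, -4, -7, 4) with distance 2.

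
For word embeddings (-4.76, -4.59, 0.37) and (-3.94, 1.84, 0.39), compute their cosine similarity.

With u = (-4.76, -4.59, 0.37), v = (-3.94, 1.84, 0.39):
u·v = (-4.76)·(-3.94) + (-4.59)·1.84 + 0.37·0.39 = 18.7544 + (-8.4456) + 0.1443 = 10.4531.
|u| = √((-4.76)² + (-4.59)² + 0.37²) = √(22.6576 + 21.0681 + 0.1369) = √43.8626, |v| = √((-3.94)² + 1.84² + 0.39²) = √(15.5236 + 3.3856 + 0.1521) = √19.0613.
cos θ = (u·v)/(|u||v|) = 10.4531/(√43.8626·√19.0613) ≈ 0.3615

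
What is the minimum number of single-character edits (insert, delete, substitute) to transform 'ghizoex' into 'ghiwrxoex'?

Let D[i][j] be the edit distance between the first i characters of 'ghizoex' and the first j characters of 'ghiwrxoex', with D[i][0] = i, D[0][j] = j, and D[i][j] = D[i-1][j-1] if the characters match, else 1 + min(D[i-1][j], D[i][j-1], D[i-1][j-1]). Filling the table (rows: prefixes of 'ghizoex', columns: prefixes of 'ghiwrxoex'):
     ε  g  h  i  w  r  x  o  e  x
  ε  0  1  2  3  4  5  6  7  8  9
  g  1  0  1  2  3  4  5  6  7  8
  h  2  1  0  1  2  3  4  5  6  7
  i  3  2  1  0  1  2  3  4  5  6
  z  4  3  2  1  1  2  3  4  5  6
  o  5  4  3  2  2  2  3  3  4  5
  e  6  5  4  3  3  3  3  4  3  4
  x  7  6  5  4  4  4  3  4  4  3
The bottom-right entry gives D[7][9] = 3, so no sequence of fewer than 3 edits works. Backtracking through the table gives one optimal edit sequence (3 edits):
  ghizoex → ghiwzoex (ins w @4)
  ghiwzoex → ghiwrzoex (ins r @5)
  ghiwrzoex → ghiwrxoex (sub z→x @6)
Edit distance = 3.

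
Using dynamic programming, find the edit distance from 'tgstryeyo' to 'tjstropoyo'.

Let D[i][j] be the edit distance between the first i characters of 'tgstryeyo' and the first j characters of 'tjstropoyo', with D[i][0] = i, D[0][j] = j, and D[i][j] = D[i-1][j-1] if the characters match, else 1 + min(D[i-1][j], D[i][j-1], D[i-1][j-1]). Filling the table (rows: prefixes of 'tgstryeyo', columns: prefixes of 'tjstropoyo'):
     ε  t  j  s  t  r  o  p  o  y  o
  ε  0  1  2  3  4  5  6  7  8  9 10
  t  1  0  1  2  3  4  5  6  7  8  9
  g  2  1  1  2  3  4  5  6  7  8  9
  s  3  2  2  1  2  3  4  5  6  7  8
  t  4  3  3  2  1  2  3  4  5  6  7
  r  5  4  4  3  2  1  2  3  4  5  6
  y  6  5  5  4  3  2  2  3  4  4  5
  e  7  6  6  5  4  3  3  3  4  5  5
  y  8  7  7  6  5  4  4  4  4  4  5
  o  9  8  8  7  6  5  4  5  4  5  4
The bottom-right entry gives D[9][10] = 4, so no sequence of fewer than 4 edits works. Backtracking through the table gives one optimal edit sequence (4 edits):
  tgstryeyo → tjstryeyo (sub g→j @2)
  tjstryeyo → tjstroyeyo (ins o @6)
  tjstroyeyo → tjstropeyo (sub y→p @7)
  tjstropeyo → tjstropoyo (sub e→o @8)
Edit distance = 4.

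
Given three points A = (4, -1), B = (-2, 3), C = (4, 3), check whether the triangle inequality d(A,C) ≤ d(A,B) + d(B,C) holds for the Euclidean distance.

d(A,B) = √(6² + 4²) = √52 ≈ 7.2111, d(B,C) = √(6² + 0²) = √36 = 6, d(A,C) = √(0² + 4²) = √16 = 4.
d(A,C) = 4 ≤ 7.2111 + 6 = 13.2111. Triangle inequality is satisfied.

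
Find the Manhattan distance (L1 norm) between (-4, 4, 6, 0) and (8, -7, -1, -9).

Σ|x_i - y_i| = |-4 - 8| + |4 - (-7)| + |6 - (-1)| + |0 - (-9)| = 12 + 11 + 7 + 9 = 39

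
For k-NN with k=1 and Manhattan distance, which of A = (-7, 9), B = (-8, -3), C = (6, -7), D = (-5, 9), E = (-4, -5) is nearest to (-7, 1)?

Distances: d(A) = 8, d(B) = 5, d(C) = 21, d(D) = 10, d(E) = 9. Nearest: B = (-8, -3) with distance 5.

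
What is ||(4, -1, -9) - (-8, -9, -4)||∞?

max(|x_i - y_i|) = max(|4 - (-8)|, |-1 - (-9)|, |-9 - (-4)|) = max(12, 8, 5) = 12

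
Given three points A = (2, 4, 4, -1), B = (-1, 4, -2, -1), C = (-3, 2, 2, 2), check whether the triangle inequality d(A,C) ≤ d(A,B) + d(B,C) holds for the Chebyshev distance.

d(A,B) = max(3, 0, 6, 0) = 6, d(B,C) = max(2, 2, 4, 3) = 4, d(A,C) = max(5, 2, 2, 3) = 5.
d(A,C) = 5 ≤ 6 + 4 = 10. Triangle inequality is satisfied.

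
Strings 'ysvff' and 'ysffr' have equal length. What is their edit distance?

Let D[i][j] be the edit distance between the first i characters of 'ysvff' and the first j characters of 'ysffr', with D[i][0] = i, D[0][j] = j, and D[i][j] = D[i-1][j-1] if the characters match, else 1 + min(D[i-1][j], D[i][j-1], D[i-1][j-1]). Filling the table (rows: prefixes of 'ysvff', columns: prefixes of 'ysffr'):
     ε  y  s  f  f  r
  ε  0  1  2  3  4  5
  y  1  0  1  2  3  4
  s  2  1  0  1  2  3
  v  3  2  1  1  2  3
  f  4  3  2  1  1  2
  f  5  4  3  2  1  2
The bottom-right entry gives D[5][5] = 2, so no sequence of fewer than 2 edits works. Backtracking through the table gives one optimal edit sequence (2 edits):
  ysvff → ysfff (sub v→f @3)
  ysfff → ysffr (sub f→r @5)
Edit distance = 2.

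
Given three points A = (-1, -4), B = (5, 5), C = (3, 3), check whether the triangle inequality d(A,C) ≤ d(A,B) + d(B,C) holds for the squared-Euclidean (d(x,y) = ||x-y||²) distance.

d(A,B) = 6² + 9² = 117, d(B,C) = 2² + 2² = 8, d(A,C) = 4² + 7² = 65.
d(A,C) = 65 ≤ 117 + 8 = 125. Triangle inequality is satisfied.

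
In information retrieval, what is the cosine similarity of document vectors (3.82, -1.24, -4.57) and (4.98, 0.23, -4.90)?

With u = (3.82, -1.24, -4.57), v = (4.98, 0.23, -4.90):
u·v = 3.82·4.98 + (-1.24)·0.23 + (-4.57)·(-4.9) = 19.0236 + (-0.2852) + 22.393 = 41.1314.
|u| = √(3.82² + (-1.24)² + (-4.57)²) = √(14.5924 + 1.5376 + 20.8849) = √37.0149, |v| = √(4.98² + 0.23² + (-4.9)²) = √(24.8004 + 0.0529 + 24.01) = √48.8633.
cos θ = (u·v)/(|u||v|) = 41.1314/(√37.0149·√48.8633) ≈ 0.9671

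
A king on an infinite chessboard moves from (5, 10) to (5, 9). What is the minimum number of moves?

max(|x_i - y_i|) = max(|5 - 5|, |10 - 9|) = max(0, 1) = 1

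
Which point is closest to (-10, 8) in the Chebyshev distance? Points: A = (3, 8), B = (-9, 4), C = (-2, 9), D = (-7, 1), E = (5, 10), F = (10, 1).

Distances: d(A) = 13, d(B) = 4, d(C) = 8, d(D) = 7, d(E) = 15, d(F) = 20. Nearest: B = (-9, 4) with distance 4.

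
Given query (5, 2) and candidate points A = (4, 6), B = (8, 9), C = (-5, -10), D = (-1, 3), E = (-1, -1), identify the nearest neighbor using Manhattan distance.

Distances: d(A) = 5, d(B) = 10, d(C) = 22, d(D) = 7, d(E) = 9. Nearest: A = (4, 6) with distance 5.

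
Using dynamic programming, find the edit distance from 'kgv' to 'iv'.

Let D[i][j] be the edit distance between the first i characters of 'kgv' and the first j characters of 'iv', with D[i][0] = i, D[0][j] = j, and D[i][j] = D[i-1][j-1] if the characters match, else 1 + min(D[i-1][j], D[i][j-1], D[i-1][j-1]). Filling the table (rows: prefixes of 'kgv', columns: prefixes of 'iv'):
     ε  i  v
  ε  0  1  2
  k  1  1  2
  g  2  2  2
  v  3  3  2
The bottom-right entry gives D[3][2] = 2, so no sequence of fewer than 2 edits works. Backtracking through the table gives one optimal edit sequence (2 edits):
  kgv → gv (del k @1)
  gv → iv (sub g→i @1)
Edit distance = 2.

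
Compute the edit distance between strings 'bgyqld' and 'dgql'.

Let D[i][j] be the edit distance between the first i characters of 'bgyqld' and the first j characters of 'dgql', with D[i][0] = i, D[0][j] = j, and D[i][j] = D[i-1][j-1] if the characters match, else 1 + min(D[i-1][j], D[i][j-1], D[i-1][j-1]). Filling the table (rows: prefixes of 'bgyqld', columns: prefixes of 'dgql'):
     ε  d  g  q  l
  ε  0  1  2  3  4
  b  1  1  2  3  4
  g  2  2  1  2  3
  y  3  3  2  2  3
  q  4  4  3  2  3
  l  5  5  4  3  2
  d  6  5  5  4  3
The bottom-right entry gives D[6][4] = 3, so no sequence of fewer than 3 edits works. Backtracking through the table gives one optimal edit sequence (3 edits):
  bgyqld → dgyqld (sub b→d @1)
  dgyqld → dgqld (del y @3)
  dgqld → dgql (del d @5)
Edit distance = 3.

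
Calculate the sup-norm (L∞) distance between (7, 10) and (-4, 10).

max(|x_i - y_i|) = max(|7 - (-4)|, |10 - 10|) = max(11, 0) = 11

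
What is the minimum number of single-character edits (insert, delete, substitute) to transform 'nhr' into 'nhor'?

Let D[i][j] be the edit distance between the first i characters of 'nhr' and the first j characters of 'nhor', with D[i][0] = i, D[0][j] = j, and D[i][j] = D[i-1][j-1] if the characters match, else 1 + min(D[i-1][j], D[i][j-1], D[i-1][j-1]). Filling the table (rows: prefixes of 'nhr', columns: prefixes of 'nhor'):
     ε  n  h  o  r
  ε  0  1  2  3  4
  n  1  0  1  2  3
  h  2  1  0  1  2
  r  3  2  1  1  1
The bottom-right entry gives D[3][4] = 1, so no sequence of fewer than 1 edit works. Backtracking through the table gives one optimal edit sequence (1 edit):
  nhr → nhor (ins o @3)
Edit distance = 1.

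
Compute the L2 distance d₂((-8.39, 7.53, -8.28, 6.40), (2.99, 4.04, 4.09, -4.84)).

√(Σ(x_i - y_i)²) = √((-8.39 - 2.99)² + (7.53 - 4.04)² + (-8.28 - 4.09)² + (6.4 - (-4.84))²)
= √((-11.38)² + 3.49² + (-12.37)² + 11.24²) = √(129.5044 + 12.1801 + 153.0169 + 126.3376) = √421.039 ≈ 20.5192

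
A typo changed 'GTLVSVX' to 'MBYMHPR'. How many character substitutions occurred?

Differing positions: 1, 2, 3, 4, 5, 6, 7. Hamming distance = 7.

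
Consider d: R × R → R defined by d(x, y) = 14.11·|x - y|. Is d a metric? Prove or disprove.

Yes. Since |x - y| is a metric on R and 14.11 > 0, the positive scalar multiple 14.11·|x - y| is also a metric: scaling by a positive constant preserves non-negativity, identity (d=0 ⟺ |x-y|=0 ⟺ x=y), symmetry, and the triangle inequality.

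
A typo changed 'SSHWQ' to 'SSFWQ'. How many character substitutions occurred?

Differing positions: 3. Hamming distance = 1.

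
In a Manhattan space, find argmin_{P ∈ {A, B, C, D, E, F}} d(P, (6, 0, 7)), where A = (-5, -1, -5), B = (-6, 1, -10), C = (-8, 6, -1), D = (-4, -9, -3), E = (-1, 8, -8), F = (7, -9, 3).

Distances: d(A) = 24, d(B) = 30, d(C) = 28, d(D) = 29, d(E) = 30, d(F) = 14. Nearest: F = (7, -9, 3) with distance 14.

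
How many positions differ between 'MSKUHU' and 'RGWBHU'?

Differing positions: 1, 2, 3, 4. Hamming distance = 4.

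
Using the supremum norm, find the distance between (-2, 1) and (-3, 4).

max(|x_i - y_i|) = max(|-2 - (-3)|, |1 - 4|) = max(1, 3) = 3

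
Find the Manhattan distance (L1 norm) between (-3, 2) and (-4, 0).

Σ|x_i - y_i| = |-3 - (-4)| + |2 - 0| = 1 + 2 = 3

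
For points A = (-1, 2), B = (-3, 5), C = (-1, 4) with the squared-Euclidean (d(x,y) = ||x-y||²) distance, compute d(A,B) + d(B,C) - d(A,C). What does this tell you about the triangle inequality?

d(A,B) = 2² + 3² = 13, d(B,C) = 2² + 1² = 5, d(A,C) = 0² + 2² = 4.
d(A,B) + d(B,C) - d(A,C) = 13 + 5 - 4 = 18 - 4 = 14. This is ≥ 0, so the triangle inequality holds for these points.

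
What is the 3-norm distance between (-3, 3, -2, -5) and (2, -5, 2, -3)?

(Σ|x_i - y_i|^3)^(1/3) = (|-3 - 2|^3 + |3 - (-5)|^3 + |-2 - 2|^3 + |-5 - (-3)|^3)^(1/3)
= (5^3 + 8^3 + 4^3 + 2^3)^(1/3) = (125 + 512 + 64 + 8)^(1/3) = (709)^(1/3) ≈ 8.9169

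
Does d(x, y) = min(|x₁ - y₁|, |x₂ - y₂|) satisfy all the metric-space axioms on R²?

No. d fails identity of indiscernibles: take x = (5, 0) and y = (5, 7). Then d(x,y) = min(|5 - 5|, |0 - 7|) = min(0, 7) = 0, yet x ≠ y.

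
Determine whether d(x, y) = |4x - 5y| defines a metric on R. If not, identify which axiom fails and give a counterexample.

No. d fails symmetry: d(7, 9) = |4·7 - 5·9| = |-17| = 17, but d(9, 7) = |4·9 - 5·7| = |1| = 1. Since 17 ≠ 1, d(x,y) ≠ d(y,x) in general.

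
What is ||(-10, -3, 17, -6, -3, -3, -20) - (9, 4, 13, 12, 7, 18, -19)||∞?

max(|x_i - y_i|) = max(|-10 - 9|, |-3 - 4|, |17 - 13|, |-6 - 12|, |-3 - 7|, |-3 - 18|, |-20 - (-19)|) = max(19, 7, 4, 18, 10, 21, 1) = 21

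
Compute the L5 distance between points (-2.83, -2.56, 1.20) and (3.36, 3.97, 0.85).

(Σ|x_i - y_i|^5)^(1/5) = (|-2.83 - 3.36|^5 + |-2.56 - 3.97|^5 + |1.2 - 0.85|^5)^(1/5)
= (6.19^5 + 6.53^5 + 0.35^5)^(1/5) ≈ (9087.6846 + 11873.1487 + 0.0053)^(1/5) = (20960.8386)^(1/5) ≈ 7.3161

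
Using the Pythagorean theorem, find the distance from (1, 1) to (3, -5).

√(Σ(x_i - y_i)²) = √((1 - 3)² + (1 - (-5))²)
= √((-2)² + 6²) = √(4 + 36) = √40 ≈ 6.3246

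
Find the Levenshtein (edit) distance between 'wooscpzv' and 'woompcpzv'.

Let D[i][j] be the edit distance between the first i characters of 'wooscpzv' and the first j characters of 'woompcpzv', with D[i][0] = i, D[0][j] = j, and D[i][j] = D[i-1][j-1] if the characters match, else 1 + min(D[i-1][j], D[i][j-1], D[i-1][j-1]). Filling the table (rows: prefixes of 'wooscpzv', columns: prefixes of 'woompcpzv'):
     ε  w  o  o  m  p  c  p  z  v
  ε  0  1  2  3  4  5  6  7  8  9
  w  1  0  1  2  3  4  5  6  7  8
  o  2  1  0  1  2  3  4  5  6  7
  o  3  2  1  0  1  2  3  4  5  6
  s  4  3  2  1  1  2  3  4  5  6
  c  5  4  3  2  2  2  2  3  4  5
  p  6  5  4  3  3  2  3  2  3  4
  z  7  6  5  4  4  3  3  3  2  3
  v  8  7  6  5  5  4  4  4  3  2
The bottom-right entry gives D[8][9] = 2, so no sequence of fewer than 2 edits works. Backtracking through the table gives one optimal edit sequence (2 edits):
  wooscpzv → woomscpzv (ins m @4)
  woomscpzv → woompcpzv (sub s→p @5)
Edit distance = 2.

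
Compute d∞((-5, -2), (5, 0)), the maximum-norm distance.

max(|x_i - y_i|) = max(|-5 - 5|, |-2 - 0|) = max(10, 2) = 10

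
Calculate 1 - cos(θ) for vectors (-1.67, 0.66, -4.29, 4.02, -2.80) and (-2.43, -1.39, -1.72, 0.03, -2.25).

With u = (-1.67, 0.66, -4.29, 4.02, -2.80), v = (-2.43, -1.39, -1.72, 0.03, -2.25):
u·v = (-1.67)·(-2.43) + 0.66·(-1.39) + (-4.29)·(-1.72) + 4.02·0.03 + (-2.8)·(-2.25) = 4.0581 + (-0.9174) + 7.3788 + 0.1206 + 6.3 = 16.9401.
|u| = √((-1.67)² + 0.66² + (-4.29)² + 4.02² + (-2.8)²) = √(2.7889 + 0.4356 + 18.4041 + 16.1604 + 7.84) = √45.629, |v| = √((-2.43)² + (-1.39)² + (-1.72)² + 0.03² + (-2.25)²) = √(5.9049 + 1.9321 + 2.9584 + 0.0009 + 5.0625) = √15.8588.
cos θ = (u·v)/(|u||v|) = 16.9401/(√45.629·√15.8588) ≈ 0.6297
Cosine distance = 1 - cos θ ≈ 1 - 0.6297 = 0.3703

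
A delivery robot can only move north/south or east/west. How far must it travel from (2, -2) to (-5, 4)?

Σ|x_i - y_i| = |2 - (-5)| + |-2 - 4| = 7 + 6 = 13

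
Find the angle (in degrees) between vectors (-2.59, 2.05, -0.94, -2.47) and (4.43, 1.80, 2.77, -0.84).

With u = (-2.59, 2.05, -0.94, -2.47), v = (4.43, 1.80, 2.77, -0.84):
u·v = (-2.59)·4.43 + 2.05·1.8 + (-0.94)·2.77 + (-2.47)·(-0.84) = (-11.4737) + 3.69 + (-2.6038) + 2.0748 = -8.3127.
|u| = √((-2.59)² + 2.05² + (-0.94)² + (-2.47)²) = √(6.7081 + 4.2025 + 0.8836 + 6.1009) = √17.8951, |v| = √(4.43² + 1.8² + 2.77² + (-0.84)²) = √(19.6249 + 3.24 + 7.6729 + 0.7056) = √31.2434.
cos θ = (u·v)/(|u||v|) = -8.3127/(√17.8951·√31.2434) ≈ -0.351557
θ = arccos(-0.351557) ≈ 110.58°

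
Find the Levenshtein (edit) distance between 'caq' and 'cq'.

Let D[i][j] be the edit distance between the first i characters of 'caq' and the first j characters of 'cq', with D[i][0] = i, D[0][j] = j, and D[i][j] = D[i-1][j-1] if the characters match, else 1 + min(D[i-1][j], D[i][j-1], D[i-1][j-1]). Filling the table (rows: prefixes of 'caq', columns: prefixes of 'cq'):
     ε  c  q
  ε  0  1  2
  c  1  0  1
  a  2  1  1
  q  3  2  1
The bottom-right entry gives D[3][2] = 1, so no sequence of fewer than 1 edit works. Backtracking through the table gives one optimal edit sequence (1 edit):
  caq → cq (del a @2)
Edit distance = 1.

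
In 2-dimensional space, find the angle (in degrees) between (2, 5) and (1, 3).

With u = (2, 5), v = (1, 3):
u·v = 2·1 + 5·3 = 2 + 15 = 17.
|u| = √(2² + 5²) = √29, |v| = √(1² + 3²) = √10, so |u||v| = √(29·10) = √290.
cos θ = (u·v)/(|u||v|) = 17/√290 ≈ 0.998274
θ = arccos(0.998274) ≈ 3.37°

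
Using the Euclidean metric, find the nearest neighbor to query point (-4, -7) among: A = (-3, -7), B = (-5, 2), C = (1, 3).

Distances: d(A) = 1, d(B) ≈ 9.0554, d(C) ≈ 11.1803. Nearest: A = (-3, -7) with distance 1.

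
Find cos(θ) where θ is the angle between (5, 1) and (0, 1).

With u = (5, 1), v = (0, 1):
u·v = 5·0 + 1·1 = 0 + 1 = 1.
|u| = √(5² + 1²) = √26, |v| = √(0² + 1²) = √1, so |u||v| = √(26·1) = √26.
cos θ = (u·v)/(|u||v|) = 1/√26 ≈ 0.1961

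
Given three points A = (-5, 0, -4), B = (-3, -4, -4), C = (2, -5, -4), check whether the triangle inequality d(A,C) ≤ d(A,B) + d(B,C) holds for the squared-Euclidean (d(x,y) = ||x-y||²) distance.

d(A,B) = 2² + 4² + 0² = 20, d(B,C) = 5² + 1² + 0² = 26, d(A,C) = 7² + 5² + 0² = 74.
d(A,C) = 74 > 20 + 26 = 46. Triangle inequality is VIOLATED. (Squared-Euclidean is not a metric — this is a counterexample.)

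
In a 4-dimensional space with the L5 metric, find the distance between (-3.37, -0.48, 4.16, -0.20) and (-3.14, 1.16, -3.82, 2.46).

(Σ|x_i - y_i|^5)^(1/5) = (|-3.37 - (-3.14)|^5 + |-0.48 - 1.16|^5 + |4.16 - (-3.82)|^5 + |-0.2 - 2.46|^5)^(1/5)
= (0.23^5 + 1.64^5 + 7.98^5 + 2.66^5)^(1/5) ≈ (0.0006 + 11.8637 + 32360.4429 + 133.1705)^(1/5) = (32505.4777)^(1/5) ≈ 7.9871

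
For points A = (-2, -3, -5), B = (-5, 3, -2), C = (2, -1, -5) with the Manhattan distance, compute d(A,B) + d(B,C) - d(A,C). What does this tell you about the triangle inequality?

d(A,B) = 3 + 6 + 3 = 12, d(B,C) = 7 + 4 + 3 = 14, d(A,C) = 4 + 2 + 0 = 6.
d(A,B) + d(B,C) - d(A,C) = 12 + 14 - 6 = 26 - 6 = 20. This is ≥ 0, so the triangle inequality holds for these points.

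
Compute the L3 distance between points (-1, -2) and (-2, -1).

(Σ|x_i - y_i|^3)^(1/3) = (|-1 - (-2)|^3 + |-2 - (-1)|^3)^(1/3)
= (1^3 + 1^3)^(1/3) = (1 + 1)^(1/3) = (2)^(1/3) ≈ 1.2599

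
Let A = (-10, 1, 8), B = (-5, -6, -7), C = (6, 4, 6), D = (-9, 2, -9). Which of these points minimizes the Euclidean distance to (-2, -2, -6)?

Distances: d(A) ≈ 16.4012, d(B) ≈ 5.099, d(C) ≈ 15.6205, d(D) ≈ 8.6023. Nearest: B = (-5, -6, -7) with distance 5.099.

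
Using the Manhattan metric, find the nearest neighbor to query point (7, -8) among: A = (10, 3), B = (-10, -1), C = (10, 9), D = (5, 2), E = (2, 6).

Distances: d(A) = 14, d(B) = 24, d(C) = 20, d(D) = 12, d(E) = 19. Nearest: D = (5, 2) with distance 12.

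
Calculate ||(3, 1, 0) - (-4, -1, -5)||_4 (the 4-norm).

(Σ|x_i - y_i|^4)^(1/4) = (|3 - (-4)|^4 + |1 - (-1)|^4 + |0 - (-5)|^4)^(1/4)
= (7^4 + 2^4 + 5^4)^(1/4) = (2401 + 16 + 625)^(1/4) = (3042)^(1/4) ≈ 7.4266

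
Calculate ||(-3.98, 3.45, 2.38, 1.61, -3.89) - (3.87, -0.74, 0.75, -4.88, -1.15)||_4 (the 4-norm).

(Σ|x_i - y_i|^4)^(1/4) = (|-3.98 - 3.87|^4 + |3.45 - (-0.74)|^4 + |2.38 - 0.75|^4 + |1.61 - (-4.88)|^4 + |-3.89 - (-1.15)|^4)^(1/4)
= (7.85^4 + 4.19^4 + 1.63^4 + 6.49^4 + 2.74^4)^(1/4) ≈ (3797.3325 + 308.2166 + 7.0591 + 1774.1028 + 56.3641)^(1/4) = (5943.0751)^(1/4) ≈ 8.7802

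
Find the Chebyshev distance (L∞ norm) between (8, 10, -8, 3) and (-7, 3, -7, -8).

max(|x_i - y_i|) = max(|8 - (-7)|, |10 - 3|, |-8 - (-7)|, |3 - (-8)|) = max(15, 7, 1, 11) = 15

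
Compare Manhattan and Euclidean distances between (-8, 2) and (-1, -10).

L1 = |-8 - (-1)| + |2 - (-10)| = 7 + 12 = 19
L2 = √(7² + 12²) = √193 ≈ 13.8924
L1 ≥ L2 always (equality iff movement is along one axis); L1 > L2 here.
Ratio L1/L2 = 19/√193 ≈ 1.3676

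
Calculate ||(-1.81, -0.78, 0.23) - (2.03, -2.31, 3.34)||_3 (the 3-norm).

(Σ|x_i - y_i|^3)^(1/3) = (|-1.81 - 2.03|^3 + |-0.78 - (-2.31)|^3 + |0.23 - 3.34|^3)^(1/3)
= (3.84^3 + 1.53^3 + 3.11^3)^(1/3) ≈ (56.6231 + 3.5816 + 30.0802)^(1/3) = (90.2849)^(1/3) ≈ 4.4861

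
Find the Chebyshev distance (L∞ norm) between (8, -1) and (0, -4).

max(|x_i - y_i|) = max(|8 - 0|, |-1 - (-4)|) = max(8, 3) = 8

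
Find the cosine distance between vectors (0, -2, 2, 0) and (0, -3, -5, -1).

With u = (0, -2, 2, 0), v = (0, -3, -5, -1):
u·v = 0·0 + (-2)·(-3) + 2·(-5) + 0·(-1) = 0 + 6 + (-10) + 0 = -4.
|u| = √(0² + (-2)² + 2² + 0²) = √8, |v| = √(0² + (-3)² + (-5)² + (-1)²) = √35, so |u||v| = √(8·35) = √280.
cos θ = (u·v)/(|u||v|) = -4/√280 ≈ -0.239
Cosine distance = 1 - cos θ ≈ 1 - (-0.239) = 1.239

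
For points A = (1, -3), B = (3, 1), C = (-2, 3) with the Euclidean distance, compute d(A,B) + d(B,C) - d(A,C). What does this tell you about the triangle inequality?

d(A,B) = √(2² + 4²) = √20 ≈ 4.4721, d(B,C) = √(5² + 2²) = √29 ≈ 5.3852, d(A,C) = √(3² + 6²) = √45 ≈ 6.7082.
d(A,B) + d(B,C) - d(A,C) = 4.4721 + 5.3852 - 6.7082 = 9.8573 - 6.7082 = 3.1491 (to 4 decimal places). This is ≥ 0, so the triangle inequality holds for these points.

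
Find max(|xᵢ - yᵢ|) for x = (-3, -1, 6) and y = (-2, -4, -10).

max(|x_i - y_i|) = max(|-3 - (-2)|, |-1 - (-4)|, |6 - (-10)|) = max(1, 3, 16) = 16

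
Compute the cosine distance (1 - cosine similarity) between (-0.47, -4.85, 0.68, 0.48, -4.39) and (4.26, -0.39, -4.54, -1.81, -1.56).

With u = (-0.47, -4.85, 0.68, 0.48, -4.39), v = (4.26, -0.39, -4.54, -1.81, -1.56):
u·v = (-0.47)·4.26 + (-4.85)·(-0.39) + 0.68·(-4.54) + 0.48·(-1.81) + (-4.39)·(-1.56) = (-2.0022) + 1.8915 + (-3.0872) + (-0.8688) + 6.8484 = 2.7817.
|u| = √((-0.47)² + (-4.85)² + 0.68² + 0.48² + (-4.39)²) = √(0.2209 + 23.5225 + 0.4624 + 0.2304 + 19.2721) = √43.7083, |v| = √(4.26² + (-0.39)² + (-4.54)² + (-1.81)² + (-1.56)²) = √(18.1476 + 0.1521 + 20.6116 + 3.2761 + 2.4336) = √44.621.
cos θ = (u·v)/(|u||v|) = 2.7817/(√43.7083·√44.621) ≈ 0.063
Cosine distance = 1 - cos θ ≈ 1 - 0.063 = 0.937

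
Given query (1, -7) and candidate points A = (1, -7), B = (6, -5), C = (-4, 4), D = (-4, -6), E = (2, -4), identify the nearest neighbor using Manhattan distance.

Distances: d(A) = 0, d(B) = 7, d(C) = 16, d(D) = 6, d(E) = 4. Nearest: A = (1, -7) with distance 0.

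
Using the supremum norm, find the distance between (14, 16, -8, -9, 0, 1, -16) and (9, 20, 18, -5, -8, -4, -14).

max(|x_i - y_i|) = max(|14 - 9|, |16 - 20|, |-8 - 18|, |-9 - (-5)|, |0 - (-8)|, |1 - (-4)|, |-16 - (-14)|) = max(5, 4, 26, 4, 8, 5, 2) = 26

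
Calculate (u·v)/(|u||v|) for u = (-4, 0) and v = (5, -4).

With u = (-4, 0), v = (5, -4):
u·v = (-4)·5 + 0·(-4) = (-20) + 0 = -20.
|u| = √((-4)² + 0²) = √16, |v| = √(5² + (-4)²) = √41, so |u||v| = √(16·41) = √656.
cos θ = (u·v)/(|u||v|) = -20/√656 ≈ -0.7809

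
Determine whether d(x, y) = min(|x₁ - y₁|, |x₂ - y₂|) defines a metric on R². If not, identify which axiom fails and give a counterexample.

No. d fails identity of indiscernibles: take x = (0, 0) and y = (0, 8). Then d(x,y) = min(|0 - 0|, |0 - 8|) = min(0, 8) = 0, yet x ≠ y.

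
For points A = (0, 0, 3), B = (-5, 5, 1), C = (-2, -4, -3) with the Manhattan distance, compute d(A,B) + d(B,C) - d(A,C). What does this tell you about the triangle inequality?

d(A,B) = 5 + 5 + 2 = 12, d(B,C) = 3 + 9 + 4 = 16, d(A,C) = 2 + 4 + 6 = 12.
d(A,B) + d(B,C) - d(A,C) = 12 + 16 - 12 = 28 - 12 = 16. This is ≥ 0, so the triangle inequality holds for these points.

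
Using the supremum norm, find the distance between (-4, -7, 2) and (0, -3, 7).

max(|x_i - y_i|) = max(|-4 - 0|, |-7 - (-3)|, |2 - 7|) = max(4, 4, 5) = 5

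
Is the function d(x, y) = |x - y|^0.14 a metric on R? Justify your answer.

Yes. With 0 < p = 0.14 ≤ 1, d(x,y) = |x-y|^0.14 is a metric on R. Non-negativity and symmetry are immediate; |x-y|^0.14 = 0 ⟺ |x-y| = 0 ⟺ x = y. For the triangle inequality, the function t ↦ t^0.14 is subadditive on [0,∞) when p ≤ 1, so |x-z|^0.14 ≤ (|x-y| + |y-z|)^0.14 ≤ |x-y|^0.14 + |y-z|^0.14.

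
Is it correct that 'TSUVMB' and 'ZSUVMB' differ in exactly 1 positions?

Differing positions: 1. Hamming distance = 1, so the claim is true.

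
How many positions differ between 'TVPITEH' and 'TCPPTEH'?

Differing positions: 2, 4. Hamming distance = 2.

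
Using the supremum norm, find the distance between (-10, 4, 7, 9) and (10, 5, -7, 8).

max(|x_i - y_i|) = max(|-10 - 10|, |4 - 5|, |7 - (-7)|, |9 - 8|) = max(20, 1, 14, 1) = 20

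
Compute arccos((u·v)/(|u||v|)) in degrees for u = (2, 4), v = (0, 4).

With u = (2, 4), v = (0, 4):
u·v = 2·0 + 4·4 = 0 + 16 = 16.
|u| = √(2² + 4²) = √20, |v| = √(0² + 4²) = √16, so |u||v| = √(20·16) = √320.
cos θ = (u·v)/(|u||v|) = 16/√320 ≈ 0.894427
θ = arccos(0.894427) ≈ 26.57°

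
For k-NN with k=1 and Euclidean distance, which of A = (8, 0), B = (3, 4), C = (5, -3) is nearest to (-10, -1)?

Distances: d(A) ≈ 18.0278, d(B) ≈ 13.9284, d(C) ≈ 15.1327. Nearest: B = (3, 4) with distance 13.9284.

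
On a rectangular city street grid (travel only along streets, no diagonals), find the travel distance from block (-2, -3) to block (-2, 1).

Σ|x_i - y_i| = |-2 - (-2)| + |-3 - 1| = 0 + 4 = 4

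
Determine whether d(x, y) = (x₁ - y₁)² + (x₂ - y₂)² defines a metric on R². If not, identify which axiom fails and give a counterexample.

No. The squared Euclidean distance fails the triangle inequality. Counterexample: x = (0, 0), y = (3, 4), z = (6, 8). d(x,z) = 6² + 8² = 100, but d(x,y) + d(y,z) = (3² + 4²) + (3² + 4²) = 25 + 25 = 50. Since 100 > 50, the triangle inequality is violated. (Note: √d, the ordinary Euclidean distance, IS a metric.)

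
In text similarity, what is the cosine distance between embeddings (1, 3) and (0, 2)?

With u = (1, 3), v = (0, 2):
u·v = 1·0 + 3·2 = 0 + 6 = 6.
|u| = √(1² + 3²) = √10, |v| = √(0² + 2²) = √4, so |u||v| = √(10·4) = √40.
cos θ = (u·v)/(|u||v|) = 6/√40 ≈ 0.9487
Cosine distance = 1 - cos θ ≈ 1 - 0.9487 = 0.0513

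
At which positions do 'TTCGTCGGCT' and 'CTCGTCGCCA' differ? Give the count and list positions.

Differing positions: 1, 8, 10. Hamming distance = 3.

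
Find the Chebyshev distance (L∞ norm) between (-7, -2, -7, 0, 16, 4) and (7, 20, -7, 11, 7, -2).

max(|x_i - y_i|) = max(|-7 - 7|, |-2 - 20|, |-7 - (-7)|, |0 - 11|, |16 - 7|, |4 - (-2)|) = max(14, 22, 0, 11, 9, 6) = 22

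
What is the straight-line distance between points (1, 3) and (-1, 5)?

√(Σ(x_i - y_i)²) = √((1 - (-1))² + (3 - 5)²)
= √(2² + (-2)²) = √(4 + 4) = √8 ≈ 2.8284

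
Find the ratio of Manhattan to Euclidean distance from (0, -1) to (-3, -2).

L1 = |0 - (-3)| + |-1 - (-2)| = 3 + 1 = 4
L2 = √(3² + 1²) = √10 ≈ 3.1623
L1 ≥ L2 always (equality iff movement is along one axis); L1 > L2 here.
Ratio L1/L2 = 4/√10 ≈ 1.2649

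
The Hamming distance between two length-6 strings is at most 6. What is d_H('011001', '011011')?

Differing positions: 5. Hamming distance = 1. The maximum possible Hamming distance for length-6 strings is 6, so d_H/6 = 1/6 ≈ 0.1667.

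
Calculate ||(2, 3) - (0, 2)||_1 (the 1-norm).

Σ|x_i - y_i| = |2 - 0| + |3 - 2| = 2 + 1 = 3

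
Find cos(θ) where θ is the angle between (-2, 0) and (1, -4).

With u = (-2, 0), v = (1, -4):
u·v = (-2)·1 + 0·(-4) = (-2) + 0 = -2.
|u| = √((-2)² + 0²) = √4, |v| = √(1² + (-4)²) = √17, so |u||v| = √(4·17) = √68.
cos θ = (u·v)/(|u||v|) = -2/√68 ≈ -0.2425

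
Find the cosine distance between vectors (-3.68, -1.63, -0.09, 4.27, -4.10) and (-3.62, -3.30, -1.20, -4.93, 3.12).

With u = (-3.68, -1.63, -0.09, 4.27, -4.10), v = (-3.62, -3.30, -1.20, -4.93, 3.12):
u·v = (-3.68)·(-3.62) + (-1.63)·(-3.3) + (-0.09)·(-1.2) + 4.27·(-4.93) + (-4.1)·3.12 = 13.3216 + 5.379 + 0.108 + (-21.0511) + (-12.792) = -15.0345.
|u| = √((-3.68)² + (-1.63)² + (-0.09)² + 4.27² + (-4.1)²) = √(13.5424 + 2.6569 + 0.0081 + 18.2329 + 16.81) = √51.2503, |v| = √((-3.62)² + (-3.3)² + (-1.2)² + (-4.93)² + 3.12²) = √(13.1044 + 10.89 + 1.44 + 24.3049 + 9.7344) = √59.4737.
cos θ = (u·v)/(|u||v|) = -15.0345/(√51.2503·√59.4737) ≈ -0.2723
Cosine distance = 1 - cos θ ≈ 1 - (-0.2723) = 1.2723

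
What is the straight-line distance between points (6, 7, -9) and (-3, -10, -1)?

√(Σ(x_i - y_i)²) = √((6 - (-3))² + (7 - (-10))² + (-9 - (-1))²)
= √(9² + 17² + (-8)²) = √(81 + 289 + 64) = √434 ≈ 20.8327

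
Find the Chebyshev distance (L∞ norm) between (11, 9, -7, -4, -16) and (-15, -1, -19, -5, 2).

max(|x_i - y_i|) = max(|11 - (-15)|, |9 - (-1)|, |-7 - (-19)|, |-4 - (-5)|, |-16 - 2|) = max(26, 10, 12, 1, 18) = 26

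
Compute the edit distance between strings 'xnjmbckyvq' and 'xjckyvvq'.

Let D[i][j] be the edit distance between the first i characters of 'xnjmbckyvq' and the first j characters of 'xjckyvvq', with D[i][0] = i, D[0][j] = j, and D[i][j] = D[i-1][j-1] if the characters match, else 1 + min(D[i-1][j], D[i][j-1], D[i-1][j-1]). Filling the table (rows: prefixes of 'xnjmbckyvq', columns: prefixes of 'xjckyvvq'):
     ε  x  j  c  k  y  v  v  q
  ε  0  1  2  3  4  5  6  7  8
  x  1  0  1  2  3  4  5  6  7
  n  2  1  1  2  3  4  5  6  7
  j  3  2  1  2  3  4  5  6  7
  m  4  3  2  2  3  4  5  6  7
  b  5  4  3  3  3  4  5  6  7
  c  6  5  4  3  4  4  5  6  7
  k  7  6  5  4  3  4  5  6  7
  y  8  7  6  5  4  3  4  5  6
  v  9  8  7  6  5  4  3  4  5
  q 10  9  8  7  6  5  4  4  4
The bottom-right entry gives D[10][8] = 4, so no sequence of fewer than 4 edits works. Backtracking through the table gives one optimal edit sequence (4 edits):
  xnjmbckyvq → xjmbckyvq (del n @2)
  xjmbckyvq → xjbckyvq (del m @3)
  xjbckyvq → xjckyvq (del b @3)
  xjckyvq → xjckyvvq (ins v @6)
Edit distance = 4.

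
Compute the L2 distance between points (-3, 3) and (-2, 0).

(Σ|x_i - y_i|^2)^(1/2) = (|-3 - (-2)|^2 + |3 - 0|^2)^(1/2)
= (1^2 + 3^2)^(1/2) = (1 + 9)^(1/2) = (10)^(1/2) ≈ 3.1623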